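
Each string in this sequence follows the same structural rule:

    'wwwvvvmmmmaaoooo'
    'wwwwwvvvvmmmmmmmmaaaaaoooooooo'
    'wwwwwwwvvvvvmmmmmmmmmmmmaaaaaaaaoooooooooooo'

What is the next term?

wwwwwwwwwvvvvvvmmmmmmmmmmmmmmmmaaaaaaaaaaaoooooooooooooooo

The n-th term is 2n+1 w's then n+2 v's then 4n m's then 3n-1 a's then 4n o's (n = 1, 2, …).
For the next term, n = 4, so the run lengths are 9, 6, 16, 11, 16.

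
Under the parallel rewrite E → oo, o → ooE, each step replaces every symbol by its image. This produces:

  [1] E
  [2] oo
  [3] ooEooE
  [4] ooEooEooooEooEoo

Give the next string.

ooEooEooooEooEooooEooEooEooEooooEooEooooEooE

Replace each of the 16 characters of ooEooEooooEooEoo in place — ooE ooE oo ooE ooE oo ooE ooE ooE ooE oo ooE ooE oo ooE ooE — and concatenate.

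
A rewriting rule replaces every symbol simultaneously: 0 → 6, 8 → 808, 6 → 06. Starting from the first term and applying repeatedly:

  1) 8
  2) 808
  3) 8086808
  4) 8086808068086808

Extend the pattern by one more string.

Replace each of the 16 characters of 8086808068086808 in place — 808 6 808 06 808 6 808 6 06 808 6 808 06 808 6 808 — and concatenate.

80868080680868086068086808068086808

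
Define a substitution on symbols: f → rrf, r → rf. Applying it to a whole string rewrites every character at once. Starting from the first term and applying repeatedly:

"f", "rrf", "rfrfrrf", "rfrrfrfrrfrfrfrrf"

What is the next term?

rfrrfrfrfrrfrfrrfrfrfrrfrfrrfrfrrfrfrfrrf

Applying the rule to each of the 17 symbols of rfrrfrfrrfrfrfrrf gives the pieces rf rrf rf rf rrf rf rrf rf rf rrf rf rrf rf rrf rf rf rrf, which concatenate to the answer.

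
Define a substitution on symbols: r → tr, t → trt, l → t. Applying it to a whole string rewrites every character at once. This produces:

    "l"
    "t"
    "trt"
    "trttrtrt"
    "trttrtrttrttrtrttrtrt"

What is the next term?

trttrtrttrttrtrttrtrttrttrtrttrttrtrttrtrttrttrtrttrtrt

φ(trttrtrttrttrtrttrtrt) expands symbol-by-symbol to trt tr trt trt tr trt tr trt trt tr trt trt tr trt tr trt trt tr trt tr trt; joining the 21 pieces gives the next term.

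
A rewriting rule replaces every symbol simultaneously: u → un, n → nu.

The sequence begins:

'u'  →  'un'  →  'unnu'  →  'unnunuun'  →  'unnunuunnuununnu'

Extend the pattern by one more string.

φ(unnunuunnuununnu) expands symbol-by-symbol to un nu nu un nu un un nu nu un un nu un nu nu un; joining the 16 pieces gives the next term.

unnunuunnuununnunuununnuunnunuun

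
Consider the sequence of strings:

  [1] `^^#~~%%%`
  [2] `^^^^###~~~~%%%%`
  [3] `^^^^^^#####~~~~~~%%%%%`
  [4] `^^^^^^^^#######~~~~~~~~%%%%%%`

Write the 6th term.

The n-th term is 2n ^'s then 2n-1 #'s then 2n ~'s then n+2 %'s (n = 1, 2, …).
For term 6, n = 6, so the run lengths are 12, 11, 12, 8.

^^^^^^^^^^^^###########~~~~~~~~~~~~%%%%%%%%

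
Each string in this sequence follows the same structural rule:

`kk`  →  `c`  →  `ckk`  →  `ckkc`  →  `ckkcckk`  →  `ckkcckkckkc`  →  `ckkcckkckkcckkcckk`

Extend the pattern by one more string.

From term 3 onward, concatenate the last term with the second-to-last: c·kk = ckk, ckk·c = ckkc, …
So term 8 is ckkcckkckkcckkcckk·ckkcckkckkc.

ckkcckkckkcckkcckkckkcckkckkc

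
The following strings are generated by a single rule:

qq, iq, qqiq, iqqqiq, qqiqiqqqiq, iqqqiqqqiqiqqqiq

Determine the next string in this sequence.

This is a Fibonacci-style word recurrence s(k) = s(k−2)·s(k−1): e.g. qq·iq = qqiq.
The next term joins qqiqiqqqiq and iqqqiqqqiqiqqqiq.

qqiqiqqqiqiqqqiqqqiqiqqqiq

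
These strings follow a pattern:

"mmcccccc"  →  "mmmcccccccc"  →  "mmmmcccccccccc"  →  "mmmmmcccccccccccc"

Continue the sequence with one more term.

Term n consists of n-1 m's, followed by 2n c's, where the shown terms are n = 3, 4, 5, 6.
For the next term, n = 7, so the run lengths are 6, 14.

mmmmmmcccccccccccccc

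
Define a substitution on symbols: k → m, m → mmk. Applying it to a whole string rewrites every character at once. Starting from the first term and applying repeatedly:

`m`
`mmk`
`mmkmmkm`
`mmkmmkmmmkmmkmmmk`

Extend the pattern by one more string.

Replace each of the 17 characters of mmkmmkmmmkmmkmmmk in place — mmk mmk m mmk mmk m mmk mmk mmk m mmk mmk m mmk mmk mmk m — and concatenate.

mmkmmkmmmkmmkmmmkmmkmmkmmmkmmkmmmkmmkmmkm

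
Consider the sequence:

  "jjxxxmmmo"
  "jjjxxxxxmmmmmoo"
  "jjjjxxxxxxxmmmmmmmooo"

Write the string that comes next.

Reading off run lengths: j runs 2, 3, 4; x runs 3, 5, 7; m runs 3, 5, 7; o runs 1, 2, 3 — each is linear in n (n = 1, 2, …).
At n = 4 the blocks have lengths 5, 9, 9, 4.

jjjjjxxxxxxxxxmmmmmmmmmoooo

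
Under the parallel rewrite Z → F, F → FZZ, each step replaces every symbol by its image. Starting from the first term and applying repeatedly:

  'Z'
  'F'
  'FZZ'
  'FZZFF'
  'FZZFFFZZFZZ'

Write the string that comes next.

Expanding FZZFFFZZFZZ: F→FZZ, Z→F, Z→F, F→FZZ, F→FZZ, F→FZZ, Z→F, Z→F, F→FZZ, Z→F, Z→F. Concatenated: FZZ F F FZZ FZZ FZZ F F FZZ F F.

FZZFFFZZFZZFZZFFFZZFF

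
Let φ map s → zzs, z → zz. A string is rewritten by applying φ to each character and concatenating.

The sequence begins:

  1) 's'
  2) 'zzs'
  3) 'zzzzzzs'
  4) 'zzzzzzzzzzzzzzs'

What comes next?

Rewriting the 15 symbols of zzzzzzzzzzzzzzs one by one yields zz zz zz zz zz zz zz zz zz zz zz zz zz zz zzs; concatenated:

zzzzzzzzzzzzzzzzzzzzzzzzzzzzzzs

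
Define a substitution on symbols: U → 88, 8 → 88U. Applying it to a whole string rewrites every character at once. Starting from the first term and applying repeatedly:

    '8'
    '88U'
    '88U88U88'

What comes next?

Expanding 88U88U88: 8→88U, 8→88U, U→88, 8→88U, 8→88U, U→88, 8→88U, 8→88U. Concatenated: 88U 88U 88 88U 88U 88 88U 88U.

88U88U8888U88U8888U88U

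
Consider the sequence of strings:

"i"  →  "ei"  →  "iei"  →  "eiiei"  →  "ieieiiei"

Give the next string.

eiieiieieiiei

Each term (from the third on) is the two preceding terms concatenated in order: term 3 = i·ei = iei.
Continuing: eiiei · ieieiiei gives term 6.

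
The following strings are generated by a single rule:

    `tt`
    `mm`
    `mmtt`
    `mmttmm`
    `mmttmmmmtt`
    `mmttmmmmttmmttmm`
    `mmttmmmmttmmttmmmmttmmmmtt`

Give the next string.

Each term (from the third on) is the previous term followed by the one before it: term 3 = mm·tt = mmtt.
So term 8 is mmttmmmmttmmttmmmmttmmmmtt·mmttmmmmttmmttmm.

mmttmmmmttmmttmmmmttmmmmttmmttmmmmttmmttmm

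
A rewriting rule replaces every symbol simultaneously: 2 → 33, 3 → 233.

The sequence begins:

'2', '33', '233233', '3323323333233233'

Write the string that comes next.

23323333233233332332332332333323323333233233

φ(3323323333233233) expands symbol-by-symbol to 233 233 33 233 233 33 233 233 233 233 33 233 233 33 233 233; joining the 16 pieces gives the next term.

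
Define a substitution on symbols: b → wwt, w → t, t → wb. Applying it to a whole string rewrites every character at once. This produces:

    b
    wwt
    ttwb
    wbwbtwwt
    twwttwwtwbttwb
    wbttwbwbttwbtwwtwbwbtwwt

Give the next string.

Rewriting the 24 symbols of wbttwbwbttwbtwwtwbwbtwwt one by one yields t wwt wb wb t wwt t wwt wb wb t wwt wb t t wb t wwt t wwt wb t t wb; concatenated:

twwtwbwbtwwttwwtwbwbtwwtwbttwbtwwttwwtwbttwb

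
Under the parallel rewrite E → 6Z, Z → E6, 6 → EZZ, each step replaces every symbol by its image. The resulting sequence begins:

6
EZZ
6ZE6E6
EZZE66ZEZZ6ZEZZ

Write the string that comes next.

6ZE6E66ZEZZEZZE66ZE6E6EZZE66ZE6E6

φ(EZZE66ZEZZ6ZEZZ) expands symbol-by-symbol to 6Z E6 E6 6Z EZZ EZZ E6 6Z E6 E6 EZZ E6 6Z E6 E6; joining the 15 pieces gives the next term.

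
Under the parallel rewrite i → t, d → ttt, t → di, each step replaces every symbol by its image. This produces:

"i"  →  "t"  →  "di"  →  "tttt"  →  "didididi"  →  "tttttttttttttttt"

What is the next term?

didididididididididididididididi

Replace each of the 16 characters of tttttttttttttttt in place — di di di di di di di di di di di di di di di di — and concatenate.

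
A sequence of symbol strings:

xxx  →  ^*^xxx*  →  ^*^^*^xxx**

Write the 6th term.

^*^^*^^*^^*^^*^xxx*****

Each term wraps the previous one in ^*^ on the left and * on the right.
From ^*^^*^xxx**, 3 further steps: ^*^^*^xxx** → ^*^^*^^*^xxx*** → ^*^^*^^*^^*^xxx**** → (answer).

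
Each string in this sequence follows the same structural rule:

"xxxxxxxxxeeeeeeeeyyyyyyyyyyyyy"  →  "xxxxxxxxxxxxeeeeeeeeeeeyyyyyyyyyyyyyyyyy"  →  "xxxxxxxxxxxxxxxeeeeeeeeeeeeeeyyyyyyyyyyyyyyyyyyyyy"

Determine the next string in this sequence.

xxxxxxxxxxxxxxxxxxeeeeeeeeeeeeeeeeeyyyyyyyyyyyyyyyyyyyyyyyyy

Reading off run lengths: x runs 9, 12, 15; e runs 8, 11, 14; y runs 13, 17, 21 — each is linear in n, where the shown terms are n = 3, 4, 5.
For the next term, n = 6, so the run lengths are 18, 17, 25.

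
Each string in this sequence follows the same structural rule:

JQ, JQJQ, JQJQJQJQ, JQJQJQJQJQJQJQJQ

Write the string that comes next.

JQJQJQJQJQJQJQJQJQJQJQJQJQJQJQJQ

s(k+1) = s(k)·s(k) — each term doubles the last.
So the next term is two copies of JQJQJQJQJQJQJQJQ.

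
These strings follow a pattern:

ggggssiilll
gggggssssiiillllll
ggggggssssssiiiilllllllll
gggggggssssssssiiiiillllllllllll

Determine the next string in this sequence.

Each string has the form g^{n+3} s^{2n} i^{n+1} l^{3n} (n = 1, 2, …).
At n = 5 the blocks have lengths 8, 10, 6, 15.

ggggggggssssssssssiiiiiilllllllllllllll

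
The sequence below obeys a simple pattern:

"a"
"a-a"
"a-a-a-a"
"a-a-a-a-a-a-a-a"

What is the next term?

a-a-a-a-a-a-a-a-a-a-a-a-a-a-a-a

s(k+1) = s(k)·-·s(k) — each term doubles the last with '-' between the halves.
So the next term is two copies of a-a-a-a-a-a-a-a with '-' between the halves.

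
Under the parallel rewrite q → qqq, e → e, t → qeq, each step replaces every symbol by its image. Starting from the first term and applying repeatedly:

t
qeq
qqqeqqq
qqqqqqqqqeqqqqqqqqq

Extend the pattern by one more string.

Replace each of the 19 characters of qqqqqqqqqeqqqqqqqqq in place — qqq qqq qqq qqq qqq qqq qqq qqq qqq e qqq qqq qqq qqq qqq qqq qqq qqq qqq — and concatenate.

qqqqqqqqqqqqqqqqqqqqqqqqqqqeqqqqqqqqqqqqqqqqqqqqqqqqqqq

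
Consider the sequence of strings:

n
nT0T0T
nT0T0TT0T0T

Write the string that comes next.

nT0T0TT0T0TT0T0T

Each term is the previous one with T0T0T appended.
One more step from nT0T0TT0T0T gives the answer.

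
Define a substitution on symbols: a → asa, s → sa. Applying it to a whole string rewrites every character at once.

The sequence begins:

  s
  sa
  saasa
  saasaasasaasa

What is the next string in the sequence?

saasaasasaasaasasaasasaasaasasaasa

φ(saasaasasaasa) expands symbol-by-symbol to sa asa asa sa asa asa sa asa sa asa asa sa asa; joining the 13 pieces gives the next term.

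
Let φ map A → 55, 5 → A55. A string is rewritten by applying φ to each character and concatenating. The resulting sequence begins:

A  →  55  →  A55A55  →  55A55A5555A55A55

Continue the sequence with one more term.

Replace each of the 16 characters of 55A55A5555A55A55 in place — A55 A55 55 A55 A55 55 A55 A55 A55 A55 55 A55 A55 55 A55 A55 — and concatenate.

A55A5555A55A5555A55A55A55A5555A55A5555A55A55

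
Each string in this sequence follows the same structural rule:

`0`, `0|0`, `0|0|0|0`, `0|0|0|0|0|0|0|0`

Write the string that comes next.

Every step duplicates the string with '|' between the halves.
One more doubling of 0|0|0|0|0|0|0|0 gives the answer.

0|0|0|0|0|0|0|0|0|0|0|0|0|0|0|0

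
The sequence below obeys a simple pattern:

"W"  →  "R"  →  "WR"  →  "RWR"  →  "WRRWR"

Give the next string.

Each term (from the third on) is the two preceding terms concatenated in order: term 3 = W·R = WR.
So term 6 is RWR·WRRWR.

RWRWRRWR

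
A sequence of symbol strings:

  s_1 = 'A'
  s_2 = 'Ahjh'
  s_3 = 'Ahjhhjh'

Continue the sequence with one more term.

Ahjhhjhhjh

Every step adds hjh to the end: s(k+1) = s(k)·hjh.
One more step from Ahjhhjh gives the answer.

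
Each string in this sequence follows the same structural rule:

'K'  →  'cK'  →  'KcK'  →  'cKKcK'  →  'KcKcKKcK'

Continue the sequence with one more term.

This is a Fibonacci-style word recurrence s(k) = s(k−2)·s(k−1): e.g. K·cK = KcK.
The next term joins cKKcK and KcKcKKcK.

cKKcKKcKcKKcK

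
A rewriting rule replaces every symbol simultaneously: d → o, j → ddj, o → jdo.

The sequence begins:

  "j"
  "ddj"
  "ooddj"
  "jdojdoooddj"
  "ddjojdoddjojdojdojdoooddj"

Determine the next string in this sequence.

Rewriting the 25 symbols of ddjojdoddjojdojdojdoooddj one by one yields o o ddj jdo ddj o jdo o o ddj jdo ddj o jdo ddj o jdo ddj o jdo jdo jdo o o ddj; concatenated:

ooddjjdoddjojdoooddjjdoddjojdoddjojdoddjojdojdojdoooddj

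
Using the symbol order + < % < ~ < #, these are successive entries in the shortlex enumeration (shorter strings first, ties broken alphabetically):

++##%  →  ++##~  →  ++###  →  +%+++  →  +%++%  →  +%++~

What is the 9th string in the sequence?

+%+%%

Advancing 3 positions from +%++~ through +%++~ → +%++# → +%+%+ reaches term 9.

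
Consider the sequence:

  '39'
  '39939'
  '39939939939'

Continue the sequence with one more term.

Every step duplicates the string with '9' between the halves.
So the next term is two copies of 39939939939 with '9' between the halves.

39939939939939939939939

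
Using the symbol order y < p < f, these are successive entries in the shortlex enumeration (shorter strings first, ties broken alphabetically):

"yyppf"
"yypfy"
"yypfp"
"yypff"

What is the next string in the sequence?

yyfyy

Treat yypff as a base-3 numeral over the given alphabet and add one, carrying through any trailing f's.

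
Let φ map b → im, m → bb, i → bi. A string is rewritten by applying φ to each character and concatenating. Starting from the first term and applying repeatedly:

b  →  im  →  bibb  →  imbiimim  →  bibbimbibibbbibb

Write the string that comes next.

imbiimimbibbimbiimbiimimimbiimim

Applying the rule to each of the 16 symbols of bibbimbibibbbibb gives the pieces im bi im im bi bb im bi im bi im im im bi im im, which concatenate to the answer.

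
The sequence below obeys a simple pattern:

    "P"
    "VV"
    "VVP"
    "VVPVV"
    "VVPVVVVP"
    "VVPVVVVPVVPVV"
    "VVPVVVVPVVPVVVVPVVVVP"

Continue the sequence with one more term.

VVPVVVVPVVPVVVVPVVVVPVVPVVVVPVVPVV

Each term (from the third on) is the previous term followed by the one before it: term 3 = VV·P = VVP.
So term 8 is VVPVVVVPVVPVVVVPVVVVP·VVPVVVVPVVPVV.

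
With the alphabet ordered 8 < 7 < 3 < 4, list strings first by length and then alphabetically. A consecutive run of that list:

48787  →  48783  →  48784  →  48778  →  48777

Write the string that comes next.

The successor of 48777 increments the rightmost position that isn't already 4 and resets every position after it to 8.

48773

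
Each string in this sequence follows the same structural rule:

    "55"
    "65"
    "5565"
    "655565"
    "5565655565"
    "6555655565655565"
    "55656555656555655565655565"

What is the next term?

From term 3 onward, concatenate the second-to-last term with the last: 55·65 = 5565, 65·5565 = 655565, …
The next term joins 6555655565655565 and 55656555656555655565655565.

655565556565556555656555656555655565655565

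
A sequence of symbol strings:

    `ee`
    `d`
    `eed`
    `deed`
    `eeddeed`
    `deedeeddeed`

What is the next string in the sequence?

eeddeeddeedeeddeed

Each term (from the third on) is the two preceding terms concatenated in order: term 3 = ee·d = eed.
The next term joins eeddeed and deedeeddeed.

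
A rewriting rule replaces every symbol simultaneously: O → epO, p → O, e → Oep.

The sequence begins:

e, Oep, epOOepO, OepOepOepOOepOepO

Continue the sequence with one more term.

φ(OepOepOepOOepOepO) expands symbol-by-symbol to epO Oep O epO Oep O epO Oep O epO epO Oep O epO Oep O epO; joining the 17 pieces gives the next term.

epOOepOepOOepOepOOepOepOepOOepOepOOepOepO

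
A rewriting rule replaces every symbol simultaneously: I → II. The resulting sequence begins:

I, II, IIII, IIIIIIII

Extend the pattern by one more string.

IIIIIIIIIIIIIIII

Expanding IIIIIIII: I→II, I→II, I→II, I→II, I→II, I→II, I→II, I→II. Concatenated: II II II II II II II II.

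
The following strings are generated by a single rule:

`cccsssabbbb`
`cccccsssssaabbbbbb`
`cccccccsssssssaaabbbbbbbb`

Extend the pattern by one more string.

cccccccccsssssssssaaaabbbbbbbbbb

The n-th term is 2n+1 c's then 2n+1 s's then n a's then 2n+2 b's (n = 1, 2, …).
At n = 4 the blocks have lengths 9, 9, 4, 10.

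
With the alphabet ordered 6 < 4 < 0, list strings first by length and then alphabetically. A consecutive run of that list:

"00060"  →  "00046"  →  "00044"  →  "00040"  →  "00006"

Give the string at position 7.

Continuing the enumeration 2 steps past 00006: 00006 → 00004 → (answer).

00000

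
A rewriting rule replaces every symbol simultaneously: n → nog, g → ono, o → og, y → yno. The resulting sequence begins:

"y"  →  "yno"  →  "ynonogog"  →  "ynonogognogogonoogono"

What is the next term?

Replace each of the 21 characters of ynonogognogogonoogono in place — yno nog og nog og ono og ono nog og ono og ono og nog og og ono og nog og — and concatenate.

ynonogognogogonoogononogogonoogonoognogogogonoognogog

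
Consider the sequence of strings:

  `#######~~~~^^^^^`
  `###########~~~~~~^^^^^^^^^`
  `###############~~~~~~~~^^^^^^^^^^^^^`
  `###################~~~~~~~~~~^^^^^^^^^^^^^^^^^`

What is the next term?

Reading off run lengths: # runs 7, 11, 15, 19; ~ runs 4, 6, 8, 10; ^ runs 5, 9, 13, 17 — each is linear in n (n = 1, 2, …).
At n = 5 the blocks have lengths 23, 12, 21.

#######################~~~~~~~~~~~~^^^^^^^^^^^^^^^^^^^^^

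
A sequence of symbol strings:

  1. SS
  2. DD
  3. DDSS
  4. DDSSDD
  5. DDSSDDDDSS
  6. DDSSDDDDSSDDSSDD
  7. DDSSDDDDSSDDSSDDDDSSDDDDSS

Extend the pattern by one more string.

DDSSDDDDSSDDSSDDDDSSDDDDSSDDSSDDDDSSDDSSDD

Each term (from the third on) is the previous term followed by the one before it: term 3 = DD·SS = DDSS.
So term 8 is DDSSDDDDSSDDSSDDDDSSDDDDSS·DDSSDDDDSSDDSSDD.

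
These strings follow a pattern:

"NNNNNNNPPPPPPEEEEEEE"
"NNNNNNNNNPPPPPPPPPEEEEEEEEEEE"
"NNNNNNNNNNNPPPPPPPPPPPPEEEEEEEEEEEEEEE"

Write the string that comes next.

The n-th term is 2n+3 N's then 3n P's then 4n-1 E's, where the shown terms are n = 2, 3, 4.
At n = 5 the blocks have lengths 13, 15, 19.

NNNNNNNNNNNNNPPPPPPPPPPPPPPPEEEEEEEEEEEEEEEEEEE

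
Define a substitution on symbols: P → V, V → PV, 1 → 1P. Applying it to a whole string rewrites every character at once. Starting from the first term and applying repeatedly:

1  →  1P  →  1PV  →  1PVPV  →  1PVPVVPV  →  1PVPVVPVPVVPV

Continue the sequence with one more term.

1PVPVVPVPVVPVVPVPVVPV

Applying the rule to each of the 13 symbols of 1PVPVVPVPVVPV gives the pieces 1P V PV V PV PV V PV V PV PV V PV, which concatenate to the answer.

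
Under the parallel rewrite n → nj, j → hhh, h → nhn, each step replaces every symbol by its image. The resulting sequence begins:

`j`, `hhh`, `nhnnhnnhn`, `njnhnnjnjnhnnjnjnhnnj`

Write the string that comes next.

Rewriting the 21 symbols of njnhnnjnjnhnnjnjnhnnj one by one yields nj hhh nj nhn nj nj hhh nj hhh nj nhn nj nj hhh nj hhh nj nhn nj nj hhh; concatenated:

njhhhnjnhnnjnjhhhnjhhhnjnhnnjnjhhhnjhhhnjnhnnjnjhhh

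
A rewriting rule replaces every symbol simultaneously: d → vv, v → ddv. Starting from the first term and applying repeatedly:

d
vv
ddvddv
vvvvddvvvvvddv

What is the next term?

Rewriting the 14 symbols of vvvvddvvvvvddv one by one yields ddv ddv ddv ddv vv vv ddv ddv ddv ddv ddv vv vv ddv; concatenated:

ddvddvddvddvvvvvddvddvddvddvddvvvvvddv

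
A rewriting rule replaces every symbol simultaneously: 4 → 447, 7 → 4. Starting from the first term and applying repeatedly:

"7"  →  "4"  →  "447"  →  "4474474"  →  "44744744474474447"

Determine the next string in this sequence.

Applying the rule to each of the 17 symbols of 44744744474474447 gives the pieces 447 447 4 447 447 4 447 447 447 4 447 447 4 447 447 447 4, which concatenate to the answer.

44744744474474447447447444744744474474474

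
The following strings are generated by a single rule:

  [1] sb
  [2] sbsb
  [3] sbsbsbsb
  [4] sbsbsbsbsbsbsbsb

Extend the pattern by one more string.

sbsbsbsbsbsbsbsbsbsbsbsbsbsbsbsb

Each string is two copies of the previous one concatenated.
One more doubling of sbsbsbsbsbsbsbsb gives the answer.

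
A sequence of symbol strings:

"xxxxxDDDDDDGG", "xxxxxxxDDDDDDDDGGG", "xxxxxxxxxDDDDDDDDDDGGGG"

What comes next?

xxxxxxxxxxxDDDDDDDDDDDDGGGGG

Term n consists of 2n-1 x's, followed by 2n D's, followed by n-1 G's, where the shown terms are n = 3, 4, 5.
Setting n = 6 gives 11, 12, 5 characters in each block.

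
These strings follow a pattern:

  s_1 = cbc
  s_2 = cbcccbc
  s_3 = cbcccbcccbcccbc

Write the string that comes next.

Each string is two copies of the previous one joined by 'c'.
Doubling cbcccbcccbcccbc with 'c' between the halves:

cbcccbcccbcccbcccbcccbcccbcccbc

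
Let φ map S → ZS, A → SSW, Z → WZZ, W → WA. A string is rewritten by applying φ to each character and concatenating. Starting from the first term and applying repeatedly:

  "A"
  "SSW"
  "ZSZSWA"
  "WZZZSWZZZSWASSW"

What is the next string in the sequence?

Applying the rule to each of the 15 symbols of WZZZSWZZZSWASSW gives the pieces WA WZZ WZZ WZZ ZS WA WZZ WZZ WZZ ZS WA SSW ZS ZS WA, which concatenate to the answer.

WAWZZWZZWZZZSWAWZZWZZWZZZSWASSWZSZSWA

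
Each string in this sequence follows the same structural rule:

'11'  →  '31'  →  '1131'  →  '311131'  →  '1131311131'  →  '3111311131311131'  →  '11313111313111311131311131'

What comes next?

This is a Fibonacci-style word recurrence s(k) = s(k−2)·s(k−1): e.g. 11·31 = 1131.
So term 8 is 3111311131311131·11313111313111311131311131.

311131113131113111313111313111311131311131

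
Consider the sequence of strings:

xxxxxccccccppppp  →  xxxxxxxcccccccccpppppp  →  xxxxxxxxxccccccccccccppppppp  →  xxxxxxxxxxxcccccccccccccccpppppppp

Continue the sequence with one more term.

Term n consists of 2n+1 x's, followed by 3n c's, followed by n+3 p's, where the shown terms are n = 2, 3, 4, 5.
At n = 6 the blocks have lengths 13, 18, 9.

xxxxxxxxxxxxxccccccccccccccccccppppppppp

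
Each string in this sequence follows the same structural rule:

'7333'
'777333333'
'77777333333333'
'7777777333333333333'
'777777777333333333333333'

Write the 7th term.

7777777777777333333333333333333333

Term n consists of 2n-1 7's, followed by 3n 3's (n = 1, 2, …).
At n = 7 the blocks have lengths 13, 21.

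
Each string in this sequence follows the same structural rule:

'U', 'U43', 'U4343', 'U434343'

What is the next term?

Each term is the previous one with 43 appended.
One more step from U434343 gives the answer.

U43434343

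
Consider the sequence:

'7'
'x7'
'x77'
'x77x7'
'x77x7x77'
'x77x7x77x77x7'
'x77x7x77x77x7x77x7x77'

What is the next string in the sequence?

From term 3 onward, concatenate the last term with the second-to-last: x7·7 = x77, x77·x7 = x77x7, …
So term 8 is x77x7x77x77x7x77x7x77·x77x7x77x77x7.

x77x7x77x77x7x77x7x77x77x7x77x77x7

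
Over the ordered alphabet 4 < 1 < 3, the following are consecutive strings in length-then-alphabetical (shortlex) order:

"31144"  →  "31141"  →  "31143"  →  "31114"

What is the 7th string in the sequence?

31134

Stepping forward 3 times from 31114: 31114 → 31111 → 31113, then the target.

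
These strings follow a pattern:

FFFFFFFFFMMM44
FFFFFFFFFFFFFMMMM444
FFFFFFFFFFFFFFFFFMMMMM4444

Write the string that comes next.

Each string has the form F^{4n+1} M^{n+1} 4^{n}, where the shown terms are n = 2, 3, 4.
Setting n = 5 gives 21, 6, 5 characters in each block.

FFFFFFFFFFFFFFFFFFFFFMMMMMM44444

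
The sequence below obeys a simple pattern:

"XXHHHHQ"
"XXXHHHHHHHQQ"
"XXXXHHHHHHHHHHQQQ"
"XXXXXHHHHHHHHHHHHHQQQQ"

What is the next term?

Term n consists of n+1 X's, followed by 3n+1 H's, followed by n Q's (n = 1, 2, …).
At n = 5 the blocks have lengths 6, 16, 5.

XXXXXXHHHHHHHHHHHHHHHHQQQQQ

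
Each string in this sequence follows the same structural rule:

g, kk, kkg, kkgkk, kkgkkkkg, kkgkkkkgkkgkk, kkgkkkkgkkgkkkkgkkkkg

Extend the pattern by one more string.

This is a Fibonacci-style word recurrence s(k) = s(k−1)·s(k−2): e.g. kk·g = kkg.
The next term joins kkgkkkkgkkgkkkkgkkkkg and kkgkkkkgkkgkk.

kkgkkkkgkkgkkkkgkkkkgkkgkkkkgkkgkk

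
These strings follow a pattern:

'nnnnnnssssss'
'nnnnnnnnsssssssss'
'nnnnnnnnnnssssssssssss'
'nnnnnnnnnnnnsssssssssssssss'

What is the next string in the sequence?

Term n consists of 2n+2 n's, followed by 3n s's, where the shown terms are n = 2, 3, 4, 5.
Setting n = 6 gives 14, 18 characters in each block.

nnnnnnnnnnnnnnssssssssssssssssss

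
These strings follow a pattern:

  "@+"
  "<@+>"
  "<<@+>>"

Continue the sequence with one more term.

Every step adds < to the front and > to the end of the previous string.
So the next term is <·<<@+>>·>.

<<<@+>>>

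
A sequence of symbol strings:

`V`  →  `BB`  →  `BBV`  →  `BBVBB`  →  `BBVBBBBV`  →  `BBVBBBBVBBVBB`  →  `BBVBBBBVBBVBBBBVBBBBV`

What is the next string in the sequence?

BBVBBBBVBBVBBBBVBBBBVBBVBBBBVBBVBB

From term 3 onward, concatenate the last term with the second-to-last: BB·V = BBV, BBV·BB = BBVBB, …
Continuing: BBVBBBBVBBVBBBBVBBBBV · BBVBBBBVBBVBB gives term 8.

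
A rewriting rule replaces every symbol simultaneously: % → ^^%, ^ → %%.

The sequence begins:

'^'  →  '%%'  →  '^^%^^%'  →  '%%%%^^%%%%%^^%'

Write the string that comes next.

Replace each of the 14 characters of %%%%^^%%%%%^^% in place — ^^% ^^% ^^% ^^% %% %% ^^% ^^% ^^% ^^% ^^% %% %% ^^% — and concatenate.

^^%^^%^^%^^%%%%%^^%^^%^^%^^%^^%%%%%^^%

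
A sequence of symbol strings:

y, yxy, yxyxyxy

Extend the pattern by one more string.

Each string is two copies of the previous one joined by 'x'.
One more doubling of yxyxyxy gives the answer.

yxyxyxyxyxyxyxy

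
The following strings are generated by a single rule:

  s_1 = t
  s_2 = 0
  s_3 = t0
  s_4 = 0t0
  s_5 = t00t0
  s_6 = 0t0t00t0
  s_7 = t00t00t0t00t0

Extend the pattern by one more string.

This is a Fibonacci-style word recurrence s(k) = s(k−2)·s(k−1): e.g. t·0 = t0.
So term 8 is 0t0t00t0·t00t00t0t00t0.

0t0t00t0t00t00t0t00t0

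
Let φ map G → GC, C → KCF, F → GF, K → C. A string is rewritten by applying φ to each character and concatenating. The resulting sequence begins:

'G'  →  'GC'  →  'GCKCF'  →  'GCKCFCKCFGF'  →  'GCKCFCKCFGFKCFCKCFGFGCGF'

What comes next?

GCKCFCKCFGFKCFCKCFGFGCGFCKCFGFKCFCKCFGFGCGFGCKCFGCGF

Replace each of the 24 characters of GCKCFCKCFGFKCFCKCFGFGCGF in place — GC KCF C KCF GF KCF C KCF GF GC GF C KCF GF KCF C KCF GF GC GF GC KCF GC GF — and concatenate.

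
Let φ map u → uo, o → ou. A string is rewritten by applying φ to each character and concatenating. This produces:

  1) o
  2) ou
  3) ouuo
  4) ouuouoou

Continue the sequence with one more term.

Apply φ to ouuouoou symbol by symbol: o→ou, u→uo, u→uo, o→ou, u→uo, o→ou, o→ou, u→uo; joined: ou uo uo ou uo ou ou uo.

ouuouoouuoououuo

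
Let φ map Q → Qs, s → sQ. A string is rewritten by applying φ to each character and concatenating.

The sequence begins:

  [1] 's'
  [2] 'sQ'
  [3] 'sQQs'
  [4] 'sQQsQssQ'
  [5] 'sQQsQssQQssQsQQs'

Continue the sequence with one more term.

φ(sQQsQssQQssQsQQs) expands symbol-by-symbol to sQ Qs Qs sQ Qs sQ sQ Qs Qs sQ sQ Qs sQ Qs Qs sQ; joining the 16 pieces gives the next term.

sQQsQssQQssQsQQsQssQsQQssQQsQssQ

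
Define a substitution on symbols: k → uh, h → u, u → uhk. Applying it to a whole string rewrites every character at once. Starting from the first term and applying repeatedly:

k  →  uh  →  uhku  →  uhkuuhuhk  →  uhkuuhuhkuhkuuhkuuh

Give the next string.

Rewriting the 19 symbols of uhkuuhuhkuhkuuhkuuh one by one yields uhk u uh uhk uhk u uhk u uh uhk u uh uhk uhk u uh uhk uhk u; concatenated:

uhkuuhuhkuhkuuhkuuhuhkuuhuhkuhkuuhuhkuhku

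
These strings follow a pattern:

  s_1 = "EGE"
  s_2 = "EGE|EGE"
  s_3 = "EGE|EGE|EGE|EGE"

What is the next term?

Each string is two copies of the previous one joined by '|'.
Doubling EGE|EGE|EGE|EGE with '|' between the halves:

EGE|EGE|EGE|EGE|EGE|EGE|EGE|EGE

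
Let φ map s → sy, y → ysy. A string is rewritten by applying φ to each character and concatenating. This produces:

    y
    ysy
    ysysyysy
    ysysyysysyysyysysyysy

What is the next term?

ysysyysysyysyysysyysysyysyysysyysyysysyysysyysyysysyysy

Applying the rule to each of the 21 symbols of ysysyysysyysyysysyysy gives the pieces ysy sy ysy sy ysy ysy sy ysy sy ysy ysy sy ysy ysy sy ysy sy ysy ysy sy ysy, which concatenate to the answer.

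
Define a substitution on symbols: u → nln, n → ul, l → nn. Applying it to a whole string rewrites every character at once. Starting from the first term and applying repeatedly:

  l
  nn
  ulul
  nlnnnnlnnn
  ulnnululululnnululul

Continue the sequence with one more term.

nlnnnululnlnnnnlnnnnlnnnnlnnnululnlnnnnlnnnnlnnn

φ(ulnnululululnnululul) expands symbol-by-symbol to nln nn ul ul nln nn nln nn nln nn nln nn ul ul nln nn nln nn nln nn; joining the 20 pieces gives the next term.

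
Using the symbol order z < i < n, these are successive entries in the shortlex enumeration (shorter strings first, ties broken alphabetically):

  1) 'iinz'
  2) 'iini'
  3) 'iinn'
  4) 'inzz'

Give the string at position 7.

iniz

Stepping forward 3 times from inzz: inzz → inzi → inzn, then the target.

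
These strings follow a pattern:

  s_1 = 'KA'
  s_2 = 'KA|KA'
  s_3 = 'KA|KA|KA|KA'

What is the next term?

KA|KA|KA|KA|KA|KA|KA|KA

s(k+1) = s(k)·|·s(k) — each term doubles the last with '|' between the halves.
One more doubling of KA|KA|KA|KA gives the answer.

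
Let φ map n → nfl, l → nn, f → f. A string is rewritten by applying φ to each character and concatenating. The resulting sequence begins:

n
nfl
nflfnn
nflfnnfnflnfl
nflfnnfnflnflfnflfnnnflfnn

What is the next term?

nflfnnfnflnflfnflfnnnflfnnfnflfnnfnflnflnflfnnfnflnfl

Applying the rule to each of the 26 symbols of nflfnnfnflnflfnflfnnnflfnn gives the pieces nfl f nn f nfl nfl f nfl f nn nfl f nn f nfl f nn f nfl nfl nfl f nn f nfl nfl, which concatenate to the answer.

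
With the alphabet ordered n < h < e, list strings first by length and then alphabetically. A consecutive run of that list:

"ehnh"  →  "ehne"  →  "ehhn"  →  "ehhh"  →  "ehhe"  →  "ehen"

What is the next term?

eheh

Find the rightmost character of ehen below e, bump it to the next letter, and reset everything to its right to n.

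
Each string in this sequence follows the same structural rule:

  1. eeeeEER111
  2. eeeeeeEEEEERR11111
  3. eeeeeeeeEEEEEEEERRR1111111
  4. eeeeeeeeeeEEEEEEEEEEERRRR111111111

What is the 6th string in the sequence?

eeeeeeeeeeeeeeEEEEEEEEEEEEEEEEERRRRRR1111111111111

Reading off run lengths: e runs 4, 6, 8, 10; E runs 2, 5, 8, 11; R runs 1, 2, 3, 4; 1 runs 3, 5, 7, 9 — each is linear in n (n = 1, 2, …).
For term 6, n = 6, so the run lengths are 14, 17, 6, 13.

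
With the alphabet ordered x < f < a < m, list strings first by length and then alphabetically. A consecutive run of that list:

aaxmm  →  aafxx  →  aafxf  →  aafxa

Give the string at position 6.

Advancing 2 positions from aafxa through aafxa → aafxm reaches term 6.

aaffx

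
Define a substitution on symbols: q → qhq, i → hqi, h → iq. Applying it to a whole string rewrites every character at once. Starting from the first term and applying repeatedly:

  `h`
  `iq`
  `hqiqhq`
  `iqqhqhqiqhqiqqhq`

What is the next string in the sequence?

φ(iqqhqhqiqhqiqqhq) expands symbol-by-symbol to hqi qhq qhq iq qhq iq qhq hqi qhq iq qhq hqi qhq qhq iq qhq; joining the 16 pieces gives the next term.

hqiqhqqhqiqqhqiqqhqhqiqhqiqqhqhqiqhqqhqiqqhq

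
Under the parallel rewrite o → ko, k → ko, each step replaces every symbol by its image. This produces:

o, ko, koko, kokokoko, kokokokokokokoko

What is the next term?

kokokokokokokokokokokokokokokoko

Applying the rule to each of the 16 symbols of kokokokokokokoko gives the pieces ko ko ko ko ko ko ko ko ko ko ko ko ko ko ko ko, which concatenate to the answer.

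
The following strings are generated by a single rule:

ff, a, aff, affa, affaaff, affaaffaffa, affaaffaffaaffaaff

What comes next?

This is a Fibonacci-style word recurrence s(k) = s(k−1)·s(k−2): e.g. a·ff = aff.
The next term joins affaaffaffaaffaaff and affaaffaffa.

affaaffaffaaffaaffaffaaffaffa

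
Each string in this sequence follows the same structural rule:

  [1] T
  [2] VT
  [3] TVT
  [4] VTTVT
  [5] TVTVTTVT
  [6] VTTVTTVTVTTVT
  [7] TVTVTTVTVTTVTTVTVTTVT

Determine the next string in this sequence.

VTTVTTVTVTTVTTVTVTTVTVTTVTTVTVTTVT

Each term (from the third on) is the two preceding terms concatenated in order: term 3 = T·VT = TVT.
So term 8 is VTTVTTVTVTTVT·TVTVTTVTVTTVTTVTVTTVT.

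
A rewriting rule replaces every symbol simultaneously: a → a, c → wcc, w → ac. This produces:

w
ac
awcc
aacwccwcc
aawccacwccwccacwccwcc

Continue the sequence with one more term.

Applying the rule to each of the 21 symbols of aawccacwccwccacwccwcc gives the pieces a a ac wcc wcc a wcc ac wcc wcc ac wcc wcc a wcc ac wcc wcc ac wcc wcc, which concatenate to the answer.

aaacwccwccawccacwccwccacwccwccawccacwccwccacwccwcc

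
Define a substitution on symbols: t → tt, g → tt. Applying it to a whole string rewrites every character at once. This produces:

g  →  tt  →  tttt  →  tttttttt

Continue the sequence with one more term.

Expanding tttttttt: t→tt, t→tt, t→tt, t→tt, t→tt, t→tt, t→tt, t→tt. Concatenated: tt tt tt tt tt tt tt tt.

tttttttttttttttt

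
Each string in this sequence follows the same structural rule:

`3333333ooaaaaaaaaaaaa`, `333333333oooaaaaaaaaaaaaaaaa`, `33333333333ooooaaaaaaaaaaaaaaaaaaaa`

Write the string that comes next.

3333333333333oooooaaaaaaaaaaaaaaaaaaaaaaaa

Term n consists of 2n+1 3's, followed by n-1 o's, followed by 4n a's, where the shown terms are n = 3, 4, 5.
At n = 6 the blocks have lengths 13, 5, 24.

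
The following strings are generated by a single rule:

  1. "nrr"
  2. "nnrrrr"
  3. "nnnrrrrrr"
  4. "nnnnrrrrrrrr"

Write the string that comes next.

nnnnnrrrrrrrrrr

Each string has the form n^{n} r^{2n} (n = 1, 2, …).
For the next term, n = 5, so the run lengths are 5, 10.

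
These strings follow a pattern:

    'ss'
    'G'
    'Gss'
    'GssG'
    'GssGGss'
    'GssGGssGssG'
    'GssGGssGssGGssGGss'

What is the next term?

This is a Fibonacci-style word recurrence s(k) = s(k−1)·s(k−2): e.g. G·ss = Gss.
Continuing: GssGGssGssGGssGGss · GssGGssGssG gives term 8.

GssGGssGssGGssGGssGssGGssGssG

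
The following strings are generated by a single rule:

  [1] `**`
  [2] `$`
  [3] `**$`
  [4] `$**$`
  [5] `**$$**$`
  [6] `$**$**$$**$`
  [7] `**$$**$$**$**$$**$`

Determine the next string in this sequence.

From term 3 onward, concatenate the second-to-last term with the last: **·$ = **$, $·**$ = $**$, …
The next term joins $**$**$$**$ and **$$**$$**$**$$**$.

$**$**$$**$**$$**$$**$**$$**$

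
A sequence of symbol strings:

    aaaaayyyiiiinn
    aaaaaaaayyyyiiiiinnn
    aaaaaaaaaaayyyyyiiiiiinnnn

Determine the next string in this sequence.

The n-th term is 3n-1 a's then n+1 y's then n+2 i's then n n's, where the shown terms are n = 2, 3, 4.
At n = 5 the blocks have lengths 14, 6, 7, 5.

aaaaaaaaaaaaaayyyyyyiiiiiiinnnnn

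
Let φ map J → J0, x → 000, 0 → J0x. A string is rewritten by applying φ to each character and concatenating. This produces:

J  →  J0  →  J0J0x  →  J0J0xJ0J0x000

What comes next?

J0J0xJ0J0x000J0J0xJ0J0x000J0xJ0xJ0x

Replace each of the 13 characters of J0J0xJ0J0x000 in place — J0 J0x J0 J0x 000 J0 J0x J0 J0x 000 J0x J0x J0x — and concatenate.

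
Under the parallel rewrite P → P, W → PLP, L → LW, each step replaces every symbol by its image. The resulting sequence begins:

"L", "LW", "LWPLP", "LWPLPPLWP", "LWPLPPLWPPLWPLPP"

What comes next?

Rewriting the 16 symbols of LWPLPPLWPPLWPLPP one by one yields LW PLP P LW P P LW PLP P P LW PLP P LW P P; concatenated:

LWPLPPLWPPLWPLPPPLWPLPPLWPP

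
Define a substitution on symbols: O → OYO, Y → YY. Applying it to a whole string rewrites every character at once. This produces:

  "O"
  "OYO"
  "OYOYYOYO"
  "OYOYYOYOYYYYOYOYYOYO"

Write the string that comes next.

OYOYYOYOYYYYOYOYYOYOYYYYYYYYOYOYYOYOYYYYOYOYYOYO

φ(OYOYYOYOYYYYOYOYYOYO) expands symbol-by-symbol to OYO YY OYO YY YY OYO YY OYO YY YY YY YY OYO YY OYO YY YY OYO YY OYO; joining the 20 pieces gives the next term.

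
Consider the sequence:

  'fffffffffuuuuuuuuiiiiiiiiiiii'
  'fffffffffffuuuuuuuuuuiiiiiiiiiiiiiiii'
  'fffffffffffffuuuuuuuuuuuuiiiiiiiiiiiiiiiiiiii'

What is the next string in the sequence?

fffffffffffffffuuuuuuuuuuuuuuiiiiiiiiiiiiiiiiiiiiiiii

The n-th term is 2n+3 f's then 2n+2 u's then 4n i's, where the shown terms are n = 3, 4, 5.
Setting n = 6 gives 15, 14, 24 characters in each block.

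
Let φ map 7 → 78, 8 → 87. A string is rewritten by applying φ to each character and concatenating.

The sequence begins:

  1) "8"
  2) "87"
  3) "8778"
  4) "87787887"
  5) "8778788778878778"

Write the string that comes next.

Applying the rule to each of the 16 symbols of 8778788778878778 gives the pieces 87 78 78 87 78 87 87 78 78 87 87 78 87 78 78 87, which concatenate to the answer.

87787887788787787887877887787887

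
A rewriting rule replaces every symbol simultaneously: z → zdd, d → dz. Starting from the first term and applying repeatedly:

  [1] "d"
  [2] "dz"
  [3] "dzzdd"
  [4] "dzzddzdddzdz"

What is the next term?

dzzddzdddzdzzdddzdzdzzdddzzdd

Apply φ to dzzddzdddzdz symbol by symbol: d→dz, z→zdd, z→zdd, d→dz, d→dz, z→zdd, d→dz, d→dz, d→dz, z→zdd, d→dz, z→zdd; joined: dz zdd zdd dz dz zdd dz dz dz zdd dz zdd.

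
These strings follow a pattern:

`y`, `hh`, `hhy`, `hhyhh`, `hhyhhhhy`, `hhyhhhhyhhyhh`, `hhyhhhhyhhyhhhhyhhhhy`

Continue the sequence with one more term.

This is a Fibonacci-style word recurrence s(k) = s(k−1)·s(k−2): e.g. hh·y = hhy.
Continuing: hhyhhhhyhhyhhhhyhhhhy · hhyhhhhyhhyhh gives term 8.

hhyhhhhyhhyhhhhyhhhhyhhyhhhhyhhyhh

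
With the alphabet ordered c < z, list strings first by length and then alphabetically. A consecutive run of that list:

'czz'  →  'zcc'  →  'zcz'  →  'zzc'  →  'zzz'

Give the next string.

After zzz the length-3 strings are exhausted; the first length-4 string is 4 copies of c.

cccc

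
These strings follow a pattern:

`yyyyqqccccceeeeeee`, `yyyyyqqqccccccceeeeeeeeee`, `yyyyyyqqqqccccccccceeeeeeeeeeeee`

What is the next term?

Reading off run lengths: y runs 4, 5, 6; q runs 2, 3, 4; c runs 5, 7, 9; e runs 7, 10, 13 — each is linear in n, where the shown terms are n = 2, 3, 4.
At n = 5 the blocks have lengths 7, 5, 11, 16.

yyyyyyyqqqqqccccccccccceeeeeeeeeeeeeeee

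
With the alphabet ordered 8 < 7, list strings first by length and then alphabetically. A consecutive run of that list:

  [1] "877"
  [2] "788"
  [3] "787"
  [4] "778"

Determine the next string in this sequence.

Treat 778 as a base-2 numeral over the given alphabet and add one, carrying through any trailing 7's.

777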